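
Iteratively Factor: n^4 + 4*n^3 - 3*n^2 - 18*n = (n + 3)*(n^3 + n^2 - 6*n) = (n - 2)*(n + 3)*(n^2 + 3*n) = (n - 2)*(n + 3)^2*(n)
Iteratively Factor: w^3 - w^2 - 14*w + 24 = (w - 2)*(w^2 + w - 12) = (w - 2)*(w + 4)*(w - 3)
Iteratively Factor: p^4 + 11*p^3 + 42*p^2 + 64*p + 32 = (p + 4)*(p^3 + 7*p^2 + 14*p + 8) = (p + 4)^2*(p^2 + 3*p + 2) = (p + 1)*(p + 4)^2*(p + 2)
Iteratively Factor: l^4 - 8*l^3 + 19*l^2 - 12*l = (l - 3)*(l^3 - 5*l^2 + 4*l) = (l - 3)*(l - 1)*(l^2 - 4*l) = l*(l - 3)*(l - 1)*(l - 4)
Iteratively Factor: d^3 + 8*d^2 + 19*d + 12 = (d + 3)*(d^2 + 5*d + 4) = (d + 3)*(d + 4)*(d + 1)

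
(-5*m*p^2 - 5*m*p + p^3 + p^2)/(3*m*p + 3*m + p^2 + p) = p*(-5*m + p)/(3*m + p)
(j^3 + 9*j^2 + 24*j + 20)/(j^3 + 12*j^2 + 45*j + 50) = (j + 2)/(j + 5)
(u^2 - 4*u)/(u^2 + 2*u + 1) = u*(u - 4)/(u^2 + 2*u + 1)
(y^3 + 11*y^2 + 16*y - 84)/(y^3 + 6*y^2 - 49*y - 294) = (y - 2)/(y - 7)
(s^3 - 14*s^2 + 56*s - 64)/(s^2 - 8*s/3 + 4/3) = 3*(s^2 - 12*s + 32)/(3*s - 2)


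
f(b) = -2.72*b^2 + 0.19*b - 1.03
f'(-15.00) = 81.79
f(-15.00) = -615.88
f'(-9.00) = 49.15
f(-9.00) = -223.06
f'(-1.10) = 6.17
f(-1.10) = -4.53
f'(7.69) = -41.64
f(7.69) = -160.42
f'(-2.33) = 12.87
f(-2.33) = -16.24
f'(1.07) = -5.63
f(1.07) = -3.94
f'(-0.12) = 0.84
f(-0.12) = -1.09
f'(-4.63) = 25.38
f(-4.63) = -60.22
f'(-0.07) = 0.57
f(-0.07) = -1.06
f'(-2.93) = 16.13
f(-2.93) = -24.94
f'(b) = 0.19 - 5.44*b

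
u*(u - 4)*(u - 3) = u^3 - 7*u^2 + 12*u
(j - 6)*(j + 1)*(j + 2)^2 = j^4 - j^3 - 22*j^2 - 44*j - 24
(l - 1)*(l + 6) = l^2 + 5*l - 6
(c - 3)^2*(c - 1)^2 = c^4 - 8*c^3 + 22*c^2 - 24*c + 9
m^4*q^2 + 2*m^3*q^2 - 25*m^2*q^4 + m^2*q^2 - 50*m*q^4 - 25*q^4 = (m - 5*q)*(m + 5*q)*(m*q + q)^2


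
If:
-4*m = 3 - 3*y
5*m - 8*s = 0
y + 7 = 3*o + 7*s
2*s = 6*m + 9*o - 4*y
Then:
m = 480/233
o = 404/699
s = 300/233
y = 873/233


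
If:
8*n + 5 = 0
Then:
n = -5/8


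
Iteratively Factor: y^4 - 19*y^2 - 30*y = (y + 3)*(y^3 - 3*y^2 - 10*y) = (y - 5)*(y + 3)*(y^2 + 2*y) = y*(y - 5)*(y + 3)*(y + 2)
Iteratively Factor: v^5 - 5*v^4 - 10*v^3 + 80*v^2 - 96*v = (v)*(v^4 - 5*v^3 - 10*v^2 + 80*v - 96) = v*(v - 3)*(v^3 - 2*v^2 - 16*v + 32) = v*(v - 3)*(v - 2)*(v^2 - 16) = v*(v - 3)*(v - 2)*(v + 4)*(v - 4)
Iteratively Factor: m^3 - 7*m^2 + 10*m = (m - 2)*(m^2 - 5*m) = m*(m - 2)*(m - 5)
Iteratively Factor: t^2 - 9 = (t + 3)*(t - 3)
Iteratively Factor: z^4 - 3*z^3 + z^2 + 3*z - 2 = (z - 2)*(z^3 - z^2 - z + 1) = (z - 2)*(z - 1)*(z^2 - 1) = (z - 2)*(z - 1)^2*(z + 1)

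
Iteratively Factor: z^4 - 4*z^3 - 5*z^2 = (z - 5)*(z^3 + z^2) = z*(z - 5)*(z^2 + z) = z*(z - 5)*(z + 1)*(z)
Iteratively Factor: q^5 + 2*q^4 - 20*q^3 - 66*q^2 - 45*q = (q - 5)*(q^4 + 7*q^3 + 15*q^2 + 9*q) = (q - 5)*(q + 1)*(q^3 + 6*q^2 + 9*q) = (q - 5)*(q + 1)*(q + 3)*(q^2 + 3*q) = (q - 5)*(q + 1)*(q + 3)^2*(q)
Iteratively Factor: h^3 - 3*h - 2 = (h + 1)*(h^2 - h - 2) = (h + 1)^2*(h - 2)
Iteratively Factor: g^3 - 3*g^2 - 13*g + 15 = (g - 1)*(g^2 - 2*g - 15) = (g - 5)*(g - 1)*(g + 3)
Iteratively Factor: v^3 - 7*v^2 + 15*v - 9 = (v - 3)*(v^2 - 4*v + 3) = (v - 3)^2*(v - 1)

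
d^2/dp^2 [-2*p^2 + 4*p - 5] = -4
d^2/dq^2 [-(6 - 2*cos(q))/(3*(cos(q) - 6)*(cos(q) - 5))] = 2*((1 - cos(q)^2)^2 - cos(q)^5 + 83*cos(q)^3 - 343*cos(q)^2 + 108*cos(q) + 113)/(3*(cos(q) - 6)^3*(cos(q) - 5)^3)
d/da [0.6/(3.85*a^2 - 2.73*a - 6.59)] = (1.638 - 4.62*a)/(-3.85*a^2 + 2.73*a + 6.59)^2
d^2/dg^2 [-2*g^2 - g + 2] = -4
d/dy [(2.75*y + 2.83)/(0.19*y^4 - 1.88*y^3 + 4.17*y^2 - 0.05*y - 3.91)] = (-1.5675*y^4 + 8.1892*y^3 + 4.4937*y^2 - 23.6022*y - 10.611)/(0.0361*y^8 - 0.7144*y^7 + 5.119*y^6 - 15.6982*y^5 + 16.0911*y^4 + 14.2846*y^3 - 32.6069*y^2 + 0.391*y + 15.2881)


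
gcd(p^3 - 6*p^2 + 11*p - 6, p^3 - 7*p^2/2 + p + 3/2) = p^2 - 4*p + 3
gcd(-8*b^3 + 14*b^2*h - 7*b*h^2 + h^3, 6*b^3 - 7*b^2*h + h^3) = 2*b^2 - 3*b*h + h^2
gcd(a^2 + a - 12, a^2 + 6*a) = 1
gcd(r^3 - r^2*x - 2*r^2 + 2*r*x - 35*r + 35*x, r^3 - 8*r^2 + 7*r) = r - 7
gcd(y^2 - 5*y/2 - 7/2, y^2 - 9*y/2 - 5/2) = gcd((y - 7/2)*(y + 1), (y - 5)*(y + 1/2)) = 1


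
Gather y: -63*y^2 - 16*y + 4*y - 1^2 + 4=-63*y^2 - 12*y + 3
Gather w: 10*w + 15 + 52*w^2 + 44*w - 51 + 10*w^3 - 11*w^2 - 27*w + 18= 10*w^3 + 41*w^2 + 27*w - 18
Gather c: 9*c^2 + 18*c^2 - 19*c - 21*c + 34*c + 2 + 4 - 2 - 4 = 27*c^2 - 6*c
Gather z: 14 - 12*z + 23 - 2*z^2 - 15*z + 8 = -2*z^2 - 27*z + 45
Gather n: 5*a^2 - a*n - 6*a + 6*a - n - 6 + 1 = 5*a^2 + n*(-a - 1) - 5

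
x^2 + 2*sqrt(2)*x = x*(x + 2*sqrt(2))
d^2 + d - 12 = (d - 3)*(d + 4)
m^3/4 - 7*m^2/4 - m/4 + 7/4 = (m/4 + 1/4)*(m - 7)*(m - 1)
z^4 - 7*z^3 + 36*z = z*(z - 6)*(z - 3)*(z + 2)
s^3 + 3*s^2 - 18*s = s*(s - 3)*(s + 6)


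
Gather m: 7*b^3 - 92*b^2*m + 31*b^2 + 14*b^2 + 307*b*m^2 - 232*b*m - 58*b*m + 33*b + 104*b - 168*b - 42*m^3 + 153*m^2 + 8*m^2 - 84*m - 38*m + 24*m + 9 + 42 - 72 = 7*b^3 + 45*b^2 - 31*b - 42*m^3 + m^2*(307*b + 161) + m*(-92*b^2 - 290*b - 98) - 21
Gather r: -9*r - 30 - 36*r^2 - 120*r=-36*r^2 - 129*r - 30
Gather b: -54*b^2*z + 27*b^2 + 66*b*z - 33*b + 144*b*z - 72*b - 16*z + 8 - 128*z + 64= b^2*(27 - 54*z) + b*(210*z - 105) - 144*z + 72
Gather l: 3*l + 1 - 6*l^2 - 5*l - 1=-6*l^2 - 2*l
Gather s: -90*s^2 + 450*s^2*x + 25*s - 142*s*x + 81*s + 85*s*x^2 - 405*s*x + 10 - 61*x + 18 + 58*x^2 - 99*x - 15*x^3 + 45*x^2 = s^2*(450*x - 90) + s*(85*x^2 - 547*x + 106) - 15*x^3 + 103*x^2 - 160*x + 28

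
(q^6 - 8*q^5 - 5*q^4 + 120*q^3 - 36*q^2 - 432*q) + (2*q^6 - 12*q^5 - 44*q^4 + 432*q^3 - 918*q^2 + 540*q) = 3*q^6 - 20*q^5 - 49*q^4 + 552*q^3 - 954*q^2 + 108*q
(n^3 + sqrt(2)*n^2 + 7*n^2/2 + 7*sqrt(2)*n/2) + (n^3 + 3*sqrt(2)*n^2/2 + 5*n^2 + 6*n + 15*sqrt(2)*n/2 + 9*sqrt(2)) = 2*n^3 + 5*sqrt(2)*n^2/2 + 17*n^2/2 + 6*n + 11*sqrt(2)*n + 9*sqrt(2)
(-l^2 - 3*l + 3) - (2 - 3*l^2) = 2*l^2 - 3*l + 1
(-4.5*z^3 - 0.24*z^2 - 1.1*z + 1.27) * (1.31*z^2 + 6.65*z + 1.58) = -5.895*z^5 - 30.2394*z^4 - 10.147*z^3 - 6.0305*z^2 + 6.7075*z + 2.0066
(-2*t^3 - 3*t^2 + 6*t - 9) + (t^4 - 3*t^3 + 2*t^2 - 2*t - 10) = t^4 - 5*t^3 - t^2 + 4*t - 19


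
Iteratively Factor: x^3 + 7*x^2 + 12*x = (x + 4)*(x^2 + 3*x) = x*(x + 4)*(x + 3)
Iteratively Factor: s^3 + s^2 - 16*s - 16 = (s + 1)*(s^2 - 16) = (s + 1)*(s + 4)*(s - 4)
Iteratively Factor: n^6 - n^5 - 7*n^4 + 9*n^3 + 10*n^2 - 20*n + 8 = (n + 2)*(n^5 - 3*n^4 - n^3 + 11*n^2 - 12*n + 4) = (n - 1)*(n + 2)*(n^4 - 2*n^3 - 3*n^2 + 8*n - 4) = (n - 2)*(n - 1)*(n + 2)*(n^3 - 3*n + 2) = (n - 2)*(n - 1)^2*(n + 2)*(n^2 + n - 2) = (n - 2)*(n - 1)^2*(n + 2)^2*(n - 1)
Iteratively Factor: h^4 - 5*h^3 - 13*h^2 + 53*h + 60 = (h + 1)*(h^3 - 6*h^2 - 7*h + 60) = (h + 1)*(h + 3)*(h^2 - 9*h + 20) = (h - 4)*(h + 1)*(h + 3)*(h - 5)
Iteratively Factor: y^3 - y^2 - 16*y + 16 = (y + 4)*(y^2 - 5*y + 4) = (y - 4)*(y + 4)*(y - 1)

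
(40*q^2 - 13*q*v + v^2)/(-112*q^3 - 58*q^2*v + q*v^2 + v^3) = (-5*q + v)/(14*q^2 + 9*q*v + v^2)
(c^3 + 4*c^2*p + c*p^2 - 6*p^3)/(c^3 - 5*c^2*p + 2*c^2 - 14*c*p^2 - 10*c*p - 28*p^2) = (-c^2 - 2*c*p + 3*p^2)/(-c^2 + 7*c*p - 2*c + 14*p)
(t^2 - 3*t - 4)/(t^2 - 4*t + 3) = (t^2 - 3*t - 4)/(t^2 - 4*t + 3)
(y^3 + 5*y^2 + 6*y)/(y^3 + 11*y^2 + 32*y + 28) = y*(y + 3)/(y^2 + 9*y + 14)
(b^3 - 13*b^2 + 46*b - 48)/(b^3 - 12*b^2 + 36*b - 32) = (b - 3)/(b - 2)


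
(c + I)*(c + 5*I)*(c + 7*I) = c^3 + 13*I*c^2 - 47*c - 35*I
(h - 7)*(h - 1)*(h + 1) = h^3 - 7*h^2 - h + 7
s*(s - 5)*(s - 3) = s^3 - 8*s^2 + 15*s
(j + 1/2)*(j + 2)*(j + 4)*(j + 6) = j^4 + 25*j^3/2 + 50*j^2 + 70*j + 24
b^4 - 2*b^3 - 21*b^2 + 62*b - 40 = (b - 4)*(b - 2)*(b - 1)*(b + 5)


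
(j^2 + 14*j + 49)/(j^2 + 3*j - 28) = (j + 7)/(j - 4)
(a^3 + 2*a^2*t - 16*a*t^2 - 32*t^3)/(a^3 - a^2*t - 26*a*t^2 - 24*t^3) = (-a^2 + 2*a*t + 8*t^2)/(-a^2 + 5*a*t + 6*t^2)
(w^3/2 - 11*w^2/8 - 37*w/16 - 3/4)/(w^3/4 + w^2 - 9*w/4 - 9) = (8*w^3 - 22*w^2 - 37*w - 12)/(4*(w^3 + 4*w^2 - 9*w - 36))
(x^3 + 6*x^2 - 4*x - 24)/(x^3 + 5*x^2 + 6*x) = (x^2 + 4*x - 12)/(x*(x + 3))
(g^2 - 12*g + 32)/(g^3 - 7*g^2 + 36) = (g^2 - 12*g + 32)/(g^3 - 7*g^2 + 36)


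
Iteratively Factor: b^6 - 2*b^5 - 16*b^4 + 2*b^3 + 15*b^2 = (b + 1)*(b^5 - 3*b^4 - 13*b^3 + 15*b^2) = (b - 5)*(b + 1)*(b^4 + 2*b^3 - 3*b^2) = b*(b - 5)*(b + 1)*(b^3 + 2*b^2 - 3*b) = b*(b - 5)*(b + 1)*(b + 3)*(b^2 - b) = b*(b - 5)*(b - 1)*(b + 1)*(b + 3)*(b)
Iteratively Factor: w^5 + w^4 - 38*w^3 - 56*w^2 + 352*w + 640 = (w + 2)*(w^4 - w^3 - 36*w^2 + 16*w + 320) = (w + 2)*(w + 4)*(w^3 - 5*w^2 - 16*w + 80) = (w - 5)*(w + 2)*(w + 4)*(w^2 - 16) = (w - 5)*(w - 4)*(w + 2)*(w + 4)*(w + 4)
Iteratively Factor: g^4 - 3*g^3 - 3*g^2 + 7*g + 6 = (g - 3)*(g^3 - 3*g - 2) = (g - 3)*(g - 2)*(g^2 + 2*g + 1) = (g - 3)*(g - 2)*(g + 1)*(g + 1)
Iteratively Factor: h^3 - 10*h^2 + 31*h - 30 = (h - 2)*(h^2 - 8*h + 15) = (h - 5)*(h - 2)*(h - 3)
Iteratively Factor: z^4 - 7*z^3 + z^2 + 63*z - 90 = (z - 3)*(z^3 - 4*z^2 - 11*z + 30) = (z - 3)*(z + 3)*(z^2 - 7*z + 10) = (z - 5)*(z - 3)*(z + 3)*(z - 2)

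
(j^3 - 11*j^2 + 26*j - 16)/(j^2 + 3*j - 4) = (j^2 - 10*j + 16)/(j + 4)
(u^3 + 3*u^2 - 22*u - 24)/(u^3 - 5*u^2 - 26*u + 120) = (u^2 + 7*u + 6)/(u^2 - u - 30)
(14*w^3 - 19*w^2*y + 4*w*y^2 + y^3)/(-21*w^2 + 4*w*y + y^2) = (2*w^2 - 3*w*y + y^2)/(-3*w + y)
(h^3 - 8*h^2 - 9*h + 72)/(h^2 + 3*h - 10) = (h^3 - 8*h^2 - 9*h + 72)/(h^2 + 3*h - 10)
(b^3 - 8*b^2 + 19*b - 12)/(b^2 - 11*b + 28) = (b^2 - 4*b + 3)/(b - 7)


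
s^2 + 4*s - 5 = (s - 1)*(s + 5)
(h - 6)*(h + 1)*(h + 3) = h^3 - 2*h^2 - 21*h - 18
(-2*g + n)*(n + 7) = -2*g*n - 14*g + n^2 + 7*n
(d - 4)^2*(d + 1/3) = d^3 - 23*d^2/3 + 40*d/3 + 16/3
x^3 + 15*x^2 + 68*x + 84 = (x + 2)*(x + 6)*(x + 7)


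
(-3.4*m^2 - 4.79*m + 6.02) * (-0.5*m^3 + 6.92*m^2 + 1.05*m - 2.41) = 1.7*m^5 - 21.133*m^4 - 39.7268*m^3 + 44.8229*m^2 + 17.8649*m - 14.5082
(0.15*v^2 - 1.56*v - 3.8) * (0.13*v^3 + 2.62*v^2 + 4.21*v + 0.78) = 0.0195*v^5 + 0.1902*v^4 - 3.9497*v^3 - 16.4066*v^2 - 17.2148*v - 2.964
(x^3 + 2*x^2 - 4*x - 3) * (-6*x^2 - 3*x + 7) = -6*x^5 - 15*x^4 + 25*x^3 + 44*x^2 - 19*x - 21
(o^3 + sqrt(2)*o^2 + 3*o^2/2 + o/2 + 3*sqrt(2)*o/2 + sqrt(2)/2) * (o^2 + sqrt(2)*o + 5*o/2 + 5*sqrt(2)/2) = o^5 + 2*sqrt(2)*o^4 + 4*o^4 + 25*o^3/4 + 8*sqrt(2)*o^3 + 37*o^2/4 + 17*sqrt(2)*o^2/2 + 5*sqrt(2)*o/2 + 17*o/2 + 5/2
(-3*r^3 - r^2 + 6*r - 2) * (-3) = 9*r^3 + 3*r^2 - 18*r + 6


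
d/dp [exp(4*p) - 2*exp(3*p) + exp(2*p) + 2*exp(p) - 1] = 2*(2*exp(3*p) - 3*exp(2*p) + exp(p) + 1)*exp(p)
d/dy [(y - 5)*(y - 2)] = 2*y - 7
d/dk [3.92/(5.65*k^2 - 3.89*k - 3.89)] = (15.2488 - 44.296*k)/(-5.65*k^2 + 3.89*k + 3.89)^2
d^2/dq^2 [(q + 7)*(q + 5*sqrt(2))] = 2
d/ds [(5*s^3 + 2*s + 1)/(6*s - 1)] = (60*s^3 - 15*s^2 - 8)/(36*s^2 - 12*s + 1)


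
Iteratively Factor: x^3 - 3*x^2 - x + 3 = (x - 3)*(x^2 - 1) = (x - 3)*(x + 1)*(x - 1)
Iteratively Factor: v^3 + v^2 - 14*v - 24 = (v + 2)*(v^2 - v - 12) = (v - 4)*(v + 2)*(v + 3)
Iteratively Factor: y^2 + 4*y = (y + 4)*(y)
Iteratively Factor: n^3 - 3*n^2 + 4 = (n + 1)*(n^2 - 4*n + 4) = (n - 2)*(n + 1)*(n - 2)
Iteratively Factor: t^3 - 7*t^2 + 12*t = (t)*(t^2 - 7*t + 12) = t*(t - 4)*(t - 3)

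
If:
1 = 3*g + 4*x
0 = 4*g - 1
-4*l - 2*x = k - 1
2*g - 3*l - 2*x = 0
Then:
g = 1/4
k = 3/8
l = 1/8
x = 1/16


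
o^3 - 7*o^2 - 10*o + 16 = (o - 8)*(o - 1)*(o + 2)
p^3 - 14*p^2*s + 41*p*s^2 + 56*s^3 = (p - 8*s)*(p - 7*s)*(p + s)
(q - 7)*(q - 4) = q^2 - 11*q + 28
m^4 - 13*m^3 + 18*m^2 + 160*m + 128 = (m - 8)^2*(m + 1)*(m + 2)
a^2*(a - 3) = a^3 - 3*a^2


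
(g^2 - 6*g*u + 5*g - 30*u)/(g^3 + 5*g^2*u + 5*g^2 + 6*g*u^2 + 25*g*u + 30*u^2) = (g - 6*u)/(g^2 + 5*g*u + 6*u^2)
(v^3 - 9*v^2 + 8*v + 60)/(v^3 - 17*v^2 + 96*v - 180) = (v + 2)/(v - 6)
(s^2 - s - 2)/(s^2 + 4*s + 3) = (s - 2)/(s + 3)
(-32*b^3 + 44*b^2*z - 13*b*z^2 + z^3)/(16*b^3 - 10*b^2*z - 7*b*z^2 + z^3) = (-4*b + z)/(2*b + z)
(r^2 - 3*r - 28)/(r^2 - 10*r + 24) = (r^2 - 3*r - 28)/(r^2 - 10*r + 24)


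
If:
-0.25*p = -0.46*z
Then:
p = 1.84*z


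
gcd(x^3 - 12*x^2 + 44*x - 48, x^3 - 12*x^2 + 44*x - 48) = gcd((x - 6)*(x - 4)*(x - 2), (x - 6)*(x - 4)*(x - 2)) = x^3 - 12*x^2 + 44*x - 48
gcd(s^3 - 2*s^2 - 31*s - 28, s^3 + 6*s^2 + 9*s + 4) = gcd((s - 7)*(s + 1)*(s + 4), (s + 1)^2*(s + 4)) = s^2 + 5*s + 4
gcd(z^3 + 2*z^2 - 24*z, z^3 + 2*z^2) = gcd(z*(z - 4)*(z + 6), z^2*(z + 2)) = z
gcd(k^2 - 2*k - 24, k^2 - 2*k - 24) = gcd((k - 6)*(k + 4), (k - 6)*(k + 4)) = k^2 - 2*k - 24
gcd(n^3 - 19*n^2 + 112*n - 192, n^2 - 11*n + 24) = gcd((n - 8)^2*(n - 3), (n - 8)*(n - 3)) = n^2 - 11*n + 24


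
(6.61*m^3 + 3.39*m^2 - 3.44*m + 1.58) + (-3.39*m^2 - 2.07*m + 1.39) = 6.61*m^3 - 5.51*m + 2.97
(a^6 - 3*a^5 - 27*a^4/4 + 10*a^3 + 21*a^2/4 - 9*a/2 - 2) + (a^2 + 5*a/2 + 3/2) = a^6 - 3*a^5 - 27*a^4/4 + 10*a^3 + 25*a^2/4 - 2*a - 1/2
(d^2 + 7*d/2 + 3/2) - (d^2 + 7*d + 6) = -7*d/2 - 9/2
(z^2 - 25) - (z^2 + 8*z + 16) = -8*z - 41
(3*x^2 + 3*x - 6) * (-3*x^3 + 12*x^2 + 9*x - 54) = -9*x^5 + 27*x^4 + 81*x^3 - 207*x^2 - 216*x + 324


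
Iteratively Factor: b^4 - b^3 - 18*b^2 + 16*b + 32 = (b + 4)*(b^3 - 5*b^2 + 2*b + 8) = (b + 1)*(b + 4)*(b^2 - 6*b + 8) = (b - 4)*(b + 1)*(b + 4)*(b - 2)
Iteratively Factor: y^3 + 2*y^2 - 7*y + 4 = (y + 4)*(y^2 - 2*y + 1) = (y - 1)*(y + 4)*(y - 1)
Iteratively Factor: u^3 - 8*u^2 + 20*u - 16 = (u - 2)*(u^2 - 6*u + 8) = (u - 4)*(u - 2)*(u - 2)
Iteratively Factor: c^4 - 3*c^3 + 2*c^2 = (c)*(c^3 - 3*c^2 + 2*c) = c^2*(c^2 - 3*c + 2) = c^2*(c - 1)*(c - 2)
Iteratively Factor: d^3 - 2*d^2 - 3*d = (d + 1)*(d^2 - 3*d) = (d - 3)*(d + 1)*(d)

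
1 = 1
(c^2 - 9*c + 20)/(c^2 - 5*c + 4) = (c - 5)/(c - 1)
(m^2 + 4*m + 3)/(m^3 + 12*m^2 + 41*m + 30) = (m + 3)/(m^2 + 11*m + 30)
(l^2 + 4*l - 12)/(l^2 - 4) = (l + 6)/(l + 2)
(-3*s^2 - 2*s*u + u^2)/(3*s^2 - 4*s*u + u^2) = (-s - u)/(s - u)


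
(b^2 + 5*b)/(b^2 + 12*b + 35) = b/(b + 7)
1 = 1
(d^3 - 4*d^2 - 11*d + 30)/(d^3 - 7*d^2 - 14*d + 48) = (d - 5)/(d - 8)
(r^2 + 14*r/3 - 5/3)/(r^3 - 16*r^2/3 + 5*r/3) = (r + 5)/(r*(r - 5))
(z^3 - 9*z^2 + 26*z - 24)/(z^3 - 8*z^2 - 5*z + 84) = (z^2 - 5*z + 6)/(z^2 - 4*z - 21)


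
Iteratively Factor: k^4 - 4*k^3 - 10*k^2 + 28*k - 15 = (k - 5)*(k^3 + k^2 - 5*k + 3) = (k - 5)*(k - 1)*(k^2 + 2*k - 3) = (k - 5)*(k - 1)*(k + 3)*(k - 1)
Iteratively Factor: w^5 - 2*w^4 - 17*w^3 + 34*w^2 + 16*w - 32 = (w - 4)*(w^4 + 2*w^3 - 9*w^2 - 2*w + 8) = (w - 4)*(w - 1)*(w^3 + 3*w^2 - 6*w - 8) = (w - 4)*(w - 2)*(w - 1)*(w^2 + 5*w + 4) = (w - 4)*(w - 2)*(w - 1)*(w + 4)*(w + 1)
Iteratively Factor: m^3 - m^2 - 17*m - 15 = (m - 5)*(m^2 + 4*m + 3) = (m - 5)*(m + 1)*(m + 3)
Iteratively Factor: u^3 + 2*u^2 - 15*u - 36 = (u + 3)*(u^2 - u - 12) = (u + 3)^2*(u - 4)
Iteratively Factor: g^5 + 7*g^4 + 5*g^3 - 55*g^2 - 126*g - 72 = (g + 2)*(g^4 + 5*g^3 - 5*g^2 - 45*g - 36) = (g - 3)*(g + 2)*(g^3 + 8*g^2 + 19*g + 12) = (g - 3)*(g + 2)*(g + 3)*(g^2 + 5*g + 4) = (g - 3)*(g + 1)*(g + 2)*(g + 3)*(g + 4)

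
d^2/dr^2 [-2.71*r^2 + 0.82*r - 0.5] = -5.42000000000000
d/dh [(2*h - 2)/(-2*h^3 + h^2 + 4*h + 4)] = 2*(-2*h^3 + h^2 + 4*h - 2*(h - 1)*(-3*h^2 + h + 2) + 4)/(-2*h^3 + h^2 + 4*h + 4)^2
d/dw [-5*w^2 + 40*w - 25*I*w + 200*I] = -10*w + 40 - 25*I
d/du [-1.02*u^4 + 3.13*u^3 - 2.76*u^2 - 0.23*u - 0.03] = -4.08*u^3 + 9.39*u^2 - 5.52*u - 0.23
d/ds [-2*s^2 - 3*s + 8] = -4*s - 3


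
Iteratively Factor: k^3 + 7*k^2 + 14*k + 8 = (k + 4)*(k^2 + 3*k + 2) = (k + 2)*(k + 4)*(k + 1)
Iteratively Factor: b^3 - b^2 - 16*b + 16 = (b - 1)*(b^2 - 16) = (b - 1)*(b + 4)*(b - 4)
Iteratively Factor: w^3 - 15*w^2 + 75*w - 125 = (w - 5)*(w^2 - 10*w + 25) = (w - 5)^2*(w - 5)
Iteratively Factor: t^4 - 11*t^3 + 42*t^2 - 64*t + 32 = (t - 1)*(t^3 - 10*t^2 + 32*t - 32) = (t - 4)*(t - 1)*(t^2 - 6*t + 8) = (t - 4)*(t - 2)*(t - 1)*(t - 4)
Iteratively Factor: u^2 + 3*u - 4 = (u - 1)*(u + 4)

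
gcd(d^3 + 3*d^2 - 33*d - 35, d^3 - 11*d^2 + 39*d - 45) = d - 5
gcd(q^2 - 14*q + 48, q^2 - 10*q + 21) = 1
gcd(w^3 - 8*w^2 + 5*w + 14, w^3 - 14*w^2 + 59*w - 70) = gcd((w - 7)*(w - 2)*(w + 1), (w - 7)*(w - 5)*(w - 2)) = w^2 - 9*w + 14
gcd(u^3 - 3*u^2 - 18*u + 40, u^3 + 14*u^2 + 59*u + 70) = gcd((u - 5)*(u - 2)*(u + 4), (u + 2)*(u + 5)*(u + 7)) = 1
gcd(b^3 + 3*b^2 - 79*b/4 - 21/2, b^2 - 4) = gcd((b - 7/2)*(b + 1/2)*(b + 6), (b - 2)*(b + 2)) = 1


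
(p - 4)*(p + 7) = p^2 + 3*p - 28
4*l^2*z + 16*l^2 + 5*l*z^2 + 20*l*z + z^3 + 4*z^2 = (l + z)*(4*l + z)*(z + 4)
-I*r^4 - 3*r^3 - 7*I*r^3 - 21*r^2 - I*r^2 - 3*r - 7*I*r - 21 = (r + 7)*(r - 3*I)*(r - I)*(-I*r + 1)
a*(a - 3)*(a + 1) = a^3 - 2*a^2 - 3*a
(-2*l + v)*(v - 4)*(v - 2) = -2*l*v^2 + 12*l*v - 16*l + v^3 - 6*v^2 + 8*v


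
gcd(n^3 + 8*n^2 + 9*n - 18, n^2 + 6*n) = n + 6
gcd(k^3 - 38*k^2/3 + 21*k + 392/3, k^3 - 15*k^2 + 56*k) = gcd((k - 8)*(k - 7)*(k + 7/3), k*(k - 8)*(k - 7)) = k^2 - 15*k + 56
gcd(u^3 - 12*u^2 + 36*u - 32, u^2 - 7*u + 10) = u - 2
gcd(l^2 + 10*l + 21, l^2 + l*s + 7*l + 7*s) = l + 7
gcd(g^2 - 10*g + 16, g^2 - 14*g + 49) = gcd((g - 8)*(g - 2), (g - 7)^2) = 1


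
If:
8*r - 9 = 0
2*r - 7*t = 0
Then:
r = 9/8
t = 9/28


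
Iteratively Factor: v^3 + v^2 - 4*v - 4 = (v + 1)*(v^2 - 4) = (v + 1)*(v + 2)*(v - 2)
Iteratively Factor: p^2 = (p)*(p)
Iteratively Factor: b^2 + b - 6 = (b - 2)*(b + 3)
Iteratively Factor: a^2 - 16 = (a - 4)*(a + 4)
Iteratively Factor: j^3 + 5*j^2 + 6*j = (j + 2)*(j^2 + 3*j) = j*(j + 2)*(j + 3)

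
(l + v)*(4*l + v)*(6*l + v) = 24*l^3 + 34*l^2*v + 11*l*v^2 + v^3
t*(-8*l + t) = -8*l*t + t^2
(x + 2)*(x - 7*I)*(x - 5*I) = x^3 + 2*x^2 - 12*I*x^2 - 35*x - 24*I*x - 70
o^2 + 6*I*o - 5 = (o + I)*(o + 5*I)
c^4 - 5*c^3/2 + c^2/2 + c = c*(c - 2)*(c - 1)*(c + 1/2)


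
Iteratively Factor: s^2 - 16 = (s - 4)*(s + 4)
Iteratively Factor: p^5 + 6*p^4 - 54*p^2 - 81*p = (p)*(p^4 + 6*p^3 - 54*p - 81) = p*(p + 3)*(p^3 + 3*p^2 - 9*p - 27) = p*(p + 3)^2*(p^2 - 9) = p*(p + 3)^3*(p - 3)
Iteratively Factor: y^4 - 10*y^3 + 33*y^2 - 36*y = (y)*(y^3 - 10*y^2 + 33*y - 36) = y*(y - 3)*(y^2 - 7*y + 12) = y*(y - 4)*(y - 3)*(y - 3)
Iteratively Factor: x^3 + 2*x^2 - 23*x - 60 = (x + 4)*(x^2 - 2*x - 15) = (x + 3)*(x + 4)*(x - 5)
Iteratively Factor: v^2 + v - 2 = (v - 1)*(v + 2)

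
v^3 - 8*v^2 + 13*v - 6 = (v - 6)*(v - 1)^2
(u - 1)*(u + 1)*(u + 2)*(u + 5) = u^4 + 7*u^3 + 9*u^2 - 7*u - 10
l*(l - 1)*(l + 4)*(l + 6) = l^4 + 9*l^3 + 14*l^2 - 24*l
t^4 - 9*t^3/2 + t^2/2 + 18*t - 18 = (t - 3)*(t - 2)*(t - 3/2)*(t + 2)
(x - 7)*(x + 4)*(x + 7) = x^3 + 4*x^2 - 49*x - 196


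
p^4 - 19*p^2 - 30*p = p*(p - 5)*(p + 2)*(p + 3)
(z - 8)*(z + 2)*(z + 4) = z^3 - 2*z^2 - 40*z - 64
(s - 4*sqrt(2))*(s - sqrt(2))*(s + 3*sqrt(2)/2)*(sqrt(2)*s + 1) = sqrt(2)*s^4 - 6*s^3 - 21*sqrt(2)*s^2/2 + 17*s + 12*sqrt(2)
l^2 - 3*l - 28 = (l - 7)*(l + 4)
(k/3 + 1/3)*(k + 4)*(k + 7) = k^3/3 + 4*k^2 + 13*k + 28/3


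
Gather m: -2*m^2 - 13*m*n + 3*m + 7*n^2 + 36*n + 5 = -2*m^2 + m*(3 - 13*n) + 7*n^2 + 36*n + 5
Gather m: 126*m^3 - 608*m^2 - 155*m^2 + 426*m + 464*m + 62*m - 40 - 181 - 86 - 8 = 126*m^3 - 763*m^2 + 952*m - 315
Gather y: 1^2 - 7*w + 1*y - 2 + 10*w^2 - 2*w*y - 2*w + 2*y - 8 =10*w^2 - 9*w + y*(3 - 2*w) - 9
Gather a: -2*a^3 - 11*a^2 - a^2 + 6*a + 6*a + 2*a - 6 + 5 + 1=-2*a^3 - 12*a^2 + 14*a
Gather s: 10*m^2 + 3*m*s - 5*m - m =10*m^2 + 3*m*s - 6*m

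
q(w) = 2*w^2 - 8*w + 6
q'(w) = 4*w - 8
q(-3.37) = 55.67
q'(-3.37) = -21.48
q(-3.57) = 60.05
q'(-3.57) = -22.28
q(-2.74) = 42.94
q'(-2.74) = -18.96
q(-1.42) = 21.39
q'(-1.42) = -13.68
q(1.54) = -1.58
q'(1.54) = -1.84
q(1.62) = -1.71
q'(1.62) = -1.52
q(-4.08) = 71.93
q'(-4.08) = -24.32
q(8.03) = 70.72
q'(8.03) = 24.12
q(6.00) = 30.00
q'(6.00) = 16.00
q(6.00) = 30.00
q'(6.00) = 16.00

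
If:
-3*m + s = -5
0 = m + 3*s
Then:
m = 3/2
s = -1/2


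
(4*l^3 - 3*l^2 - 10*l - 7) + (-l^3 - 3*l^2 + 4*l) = 3*l^3 - 6*l^2 - 6*l - 7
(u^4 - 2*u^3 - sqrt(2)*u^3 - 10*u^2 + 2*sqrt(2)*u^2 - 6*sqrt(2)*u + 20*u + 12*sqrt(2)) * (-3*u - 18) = -3*u^5 - 12*u^4 + 3*sqrt(2)*u^4 + 12*sqrt(2)*u^3 + 66*u^3 - 18*sqrt(2)*u^2 + 120*u^2 - 360*u + 72*sqrt(2)*u - 216*sqrt(2)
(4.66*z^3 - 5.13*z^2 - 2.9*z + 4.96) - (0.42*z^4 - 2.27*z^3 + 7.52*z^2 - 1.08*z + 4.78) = -0.42*z^4 + 6.93*z^3 - 12.65*z^2 - 1.82*z + 0.18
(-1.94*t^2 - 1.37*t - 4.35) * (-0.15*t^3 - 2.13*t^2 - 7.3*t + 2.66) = 0.291*t^5 + 4.3377*t^4 + 17.7326*t^3 + 14.1061*t^2 + 28.1108*t - 11.571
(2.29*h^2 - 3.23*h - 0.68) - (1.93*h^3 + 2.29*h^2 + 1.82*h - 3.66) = -1.93*h^3 - 5.05*h + 2.98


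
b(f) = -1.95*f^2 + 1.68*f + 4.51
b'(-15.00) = 60.18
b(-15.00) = -459.44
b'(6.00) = -21.72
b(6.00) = -55.61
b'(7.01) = -25.66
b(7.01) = -79.54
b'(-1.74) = 8.47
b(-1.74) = -4.32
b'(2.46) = -7.91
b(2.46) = -3.16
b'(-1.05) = 5.78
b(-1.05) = 0.60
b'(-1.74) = 8.47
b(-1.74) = -4.32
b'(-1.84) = 8.86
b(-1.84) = -5.18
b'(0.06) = 1.45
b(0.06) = 4.60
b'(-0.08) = 1.99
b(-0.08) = 4.36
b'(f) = 1.68 - 3.9*f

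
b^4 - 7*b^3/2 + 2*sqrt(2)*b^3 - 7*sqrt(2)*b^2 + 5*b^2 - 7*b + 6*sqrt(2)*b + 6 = (b - 2)*(b - 3/2)*(b + sqrt(2))^2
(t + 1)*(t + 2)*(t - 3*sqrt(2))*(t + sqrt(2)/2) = t^4 - 5*sqrt(2)*t^3/2 + 3*t^3 - 15*sqrt(2)*t^2/2 - t^2 - 9*t - 5*sqrt(2)*t - 6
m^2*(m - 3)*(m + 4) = m^4 + m^3 - 12*m^2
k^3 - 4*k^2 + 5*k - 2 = (k - 2)*(k - 1)^2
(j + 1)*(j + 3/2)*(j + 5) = j^3 + 15*j^2/2 + 14*j + 15/2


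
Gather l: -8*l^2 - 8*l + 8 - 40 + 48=-8*l^2 - 8*l + 16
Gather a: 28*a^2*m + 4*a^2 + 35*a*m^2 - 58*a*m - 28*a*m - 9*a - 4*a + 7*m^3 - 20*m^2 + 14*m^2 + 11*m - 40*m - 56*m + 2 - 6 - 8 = a^2*(28*m + 4) + a*(35*m^2 - 86*m - 13) + 7*m^3 - 6*m^2 - 85*m - 12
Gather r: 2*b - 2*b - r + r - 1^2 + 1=0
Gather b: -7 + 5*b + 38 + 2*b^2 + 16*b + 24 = 2*b^2 + 21*b + 55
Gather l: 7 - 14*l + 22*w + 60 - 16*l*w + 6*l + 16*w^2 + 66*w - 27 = l*(-16*w - 8) + 16*w^2 + 88*w + 40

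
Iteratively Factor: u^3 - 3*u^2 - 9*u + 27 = (u - 3)*(u^2 - 9) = (u - 3)*(u + 3)*(u - 3)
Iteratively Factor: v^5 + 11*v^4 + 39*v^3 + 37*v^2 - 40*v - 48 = (v + 4)*(v^4 + 7*v^3 + 11*v^2 - 7*v - 12) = (v + 3)*(v + 4)*(v^3 + 4*v^2 - v - 4) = (v - 1)*(v + 3)*(v + 4)*(v^2 + 5*v + 4) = (v - 1)*(v + 1)*(v + 3)*(v + 4)*(v + 4)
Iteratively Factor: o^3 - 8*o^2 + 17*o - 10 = (o - 2)*(o^2 - 6*o + 5) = (o - 2)*(o - 1)*(o - 5)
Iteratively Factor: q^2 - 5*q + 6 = (q - 2)*(q - 3)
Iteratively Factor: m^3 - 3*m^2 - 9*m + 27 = (m - 3)*(m^2 - 9) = (m - 3)^2*(m + 3)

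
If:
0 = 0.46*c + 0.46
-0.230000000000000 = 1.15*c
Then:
No Solution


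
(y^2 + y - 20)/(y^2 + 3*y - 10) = (y - 4)/(y - 2)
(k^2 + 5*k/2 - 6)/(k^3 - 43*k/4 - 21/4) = 2*(-2*k^2 - 5*k + 12)/(-4*k^3 + 43*k + 21)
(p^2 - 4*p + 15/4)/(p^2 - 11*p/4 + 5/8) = 2*(2*p - 3)/(4*p - 1)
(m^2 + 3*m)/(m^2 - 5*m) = (m + 3)/(m - 5)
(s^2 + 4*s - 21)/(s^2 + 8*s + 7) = (s - 3)/(s + 1)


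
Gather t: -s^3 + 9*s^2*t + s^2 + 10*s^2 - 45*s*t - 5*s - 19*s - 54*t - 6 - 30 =-s^3 + 11*s^2 - 24*s + t*(9*s^2 - 45*s - 54) - 36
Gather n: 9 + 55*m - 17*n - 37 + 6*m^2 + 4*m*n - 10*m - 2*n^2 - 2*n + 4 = 6*m^2 + 45*m - 2*n^2 + n*(4*m - 19) - 24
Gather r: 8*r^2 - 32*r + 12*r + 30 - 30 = 8*r^2 - 20*r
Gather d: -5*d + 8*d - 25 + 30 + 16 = 3*d + 21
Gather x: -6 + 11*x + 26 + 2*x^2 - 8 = 2*x^2 + 11*x + 12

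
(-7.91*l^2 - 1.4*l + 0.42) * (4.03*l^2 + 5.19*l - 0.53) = -31.8773*l^4 - 46.6949*l^3 - 1.3811*l^2 + 2.9218*l - 0.2226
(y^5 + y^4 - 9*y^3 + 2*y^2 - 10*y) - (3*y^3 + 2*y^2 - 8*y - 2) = y^5 + y^4 - 12*y^3 - 2*y + 2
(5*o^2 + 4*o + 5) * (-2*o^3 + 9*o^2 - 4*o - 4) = -10*o^5 + 37*o^4 + 6*o^3 + 9*o^2 - 36*o - 20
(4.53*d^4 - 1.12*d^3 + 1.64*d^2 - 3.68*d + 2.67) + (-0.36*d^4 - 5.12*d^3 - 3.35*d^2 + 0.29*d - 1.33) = 4.17*d^4 - 6.24*d^3 - 1.71*d^2 - 3.39*d + 1.34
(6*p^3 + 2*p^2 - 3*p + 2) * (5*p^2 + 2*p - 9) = 30*p^5 + 22*p^4 - 65*p^3 - 14*p^2 + 31*p - 18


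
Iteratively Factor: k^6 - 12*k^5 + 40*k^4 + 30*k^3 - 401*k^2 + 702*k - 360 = (k - 4)*(k^5 - 8*k^4 + 8*k^3 + 62*k^2 - 153*k + 90) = (k - 4)*(k - 3)*(k^4 - 5*k^3 - 7*k^2 + 41*k - 30) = (k - 5)*(k - 4)*(k - 3)*(k^3 - 7*k + 6) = (k - 5)*(k - 4)*(k - 3)*(k + 3)*(k^2 - 3*k + 2) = (k - 5)*(k - 4)*(k - 3)*(k - 2)*(k + 3)*(k - 1)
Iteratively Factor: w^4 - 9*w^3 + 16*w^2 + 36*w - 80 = (w + 2)*(w^3 - 11*w^2 + 38*w - 40) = (w - 2)*(w + 2)*(w^2 - 9*w + 20) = (w - 4)*(w - 2)*(w + 2)*(w - 5)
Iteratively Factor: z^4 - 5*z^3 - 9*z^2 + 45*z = (z - 5)*(z^3 - 9*z) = (z - 5)*(z - 3)*(z^2 + 3*z) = z*(z - 5)*(z - 3)*(z + 3)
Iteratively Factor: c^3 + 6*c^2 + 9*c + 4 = (c + 1)*(c^2 + 5*c + 4) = (c + 1)*(c + 4)*(c + 1)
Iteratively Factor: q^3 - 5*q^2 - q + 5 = (q - 5)*(q^2 - 1) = (q - 5)*(q - 1)*(q + 1)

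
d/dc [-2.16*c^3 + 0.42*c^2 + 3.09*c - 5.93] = -6.48*c^2 + 0.84*c + 3.09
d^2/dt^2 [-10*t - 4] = 0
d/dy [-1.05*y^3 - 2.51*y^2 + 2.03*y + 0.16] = -3.15*y^2 - 5.02*y + 2.03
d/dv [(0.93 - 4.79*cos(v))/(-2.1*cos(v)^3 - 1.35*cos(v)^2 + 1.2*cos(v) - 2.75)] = (20.118*cos(v)^3 + 0.6075*cos(v)^2 - 2.511*cos(v) - 12.0565)*sin(v)/(4.41*cos(v)^6 + 5.67*cos(v)^5 - 3.2175*cos(v)^4 + 8.31*cos(v)^3 + 8.865*cos(v)^2 - 6.6*cos(v) + 7.5625)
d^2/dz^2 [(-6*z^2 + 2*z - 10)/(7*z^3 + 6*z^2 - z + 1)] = 4*(-147*z^6 + 147*z^5 - 1407*z^4 - 1508*z^3 - 423*z^2 + 177*z + 23)/(343*z^9 + 882*z^8 + 609*z^7 + 111*z^6 + 165*z^5 + 84*z^4 - 16*z^3 + 21*z^2 - 3*z + 1)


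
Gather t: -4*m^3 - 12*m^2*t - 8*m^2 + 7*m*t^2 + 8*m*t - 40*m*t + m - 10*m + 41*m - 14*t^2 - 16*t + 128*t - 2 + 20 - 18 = -4*m^3 - 8*m^2 + 32*m + t^2*(7*m - 14) + t*(-12*m^2 - 32*m + 112)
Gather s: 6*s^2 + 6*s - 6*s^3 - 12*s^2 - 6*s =-6*s^3 - 6*s^2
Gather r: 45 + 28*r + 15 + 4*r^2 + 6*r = 4*r^2 + 34*r + 60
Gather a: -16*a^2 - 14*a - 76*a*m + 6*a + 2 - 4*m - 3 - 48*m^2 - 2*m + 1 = -16*a^2 + a*(-76*m - 8) - 48*m^2 - 6*m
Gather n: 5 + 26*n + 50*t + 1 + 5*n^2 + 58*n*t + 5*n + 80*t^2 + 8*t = 5*n^2 + n*(58*t + 31) + 80*t^2 + 58*t + 6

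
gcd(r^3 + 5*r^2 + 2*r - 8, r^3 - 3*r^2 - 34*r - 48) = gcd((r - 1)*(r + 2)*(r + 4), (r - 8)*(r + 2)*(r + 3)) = r + 2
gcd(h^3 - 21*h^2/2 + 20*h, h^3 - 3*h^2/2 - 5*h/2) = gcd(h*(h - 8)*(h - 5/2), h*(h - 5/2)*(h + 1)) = h^2 - 5*h/2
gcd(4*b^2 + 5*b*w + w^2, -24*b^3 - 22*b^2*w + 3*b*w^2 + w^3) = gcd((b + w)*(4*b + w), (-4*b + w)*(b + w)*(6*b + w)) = b + w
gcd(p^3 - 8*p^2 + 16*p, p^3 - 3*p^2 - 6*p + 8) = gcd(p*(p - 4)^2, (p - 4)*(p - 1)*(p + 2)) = p - 4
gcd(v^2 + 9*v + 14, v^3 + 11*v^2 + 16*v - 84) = v + 7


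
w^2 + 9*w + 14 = (w + 2)*(w + 7)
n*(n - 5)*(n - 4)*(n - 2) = n^4 - 11*n^3 + 38*n^2 - 40*n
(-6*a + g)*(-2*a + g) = 12*a^2 - 8*a*g + g^2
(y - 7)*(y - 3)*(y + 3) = y^3 - 7*y^2 - 9*y + 63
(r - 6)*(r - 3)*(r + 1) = r^3 - 8*r^2 + 9*r + 18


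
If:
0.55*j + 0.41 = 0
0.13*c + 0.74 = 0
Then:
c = -5.69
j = -0.75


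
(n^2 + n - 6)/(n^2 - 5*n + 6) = (n + 3)/(n - 3)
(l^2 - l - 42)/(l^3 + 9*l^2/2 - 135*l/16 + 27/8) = 16*(l - 7)/(16*l^2 - 24*l + 9)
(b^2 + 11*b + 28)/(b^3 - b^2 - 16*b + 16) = (b + 7)/(b^2 - 5*b + 4)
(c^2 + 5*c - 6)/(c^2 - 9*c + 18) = (c^2 + 5*c - 6)/(c^2 - 9*c + 18)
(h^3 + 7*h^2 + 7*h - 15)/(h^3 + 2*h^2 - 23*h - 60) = (h^2 + 4*h - 5)/(h^2 - h - 20)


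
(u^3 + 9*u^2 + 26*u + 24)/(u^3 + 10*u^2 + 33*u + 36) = (u + 2)/(u + 3)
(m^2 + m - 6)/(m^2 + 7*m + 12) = (m - 2)/(m + 4)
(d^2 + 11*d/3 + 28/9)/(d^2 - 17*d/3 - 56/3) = (d + 4/3)/(d - 8)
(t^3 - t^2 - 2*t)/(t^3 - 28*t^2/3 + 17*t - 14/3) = 3*t*(t + 1)/(3*t^2 - 22*t + 7)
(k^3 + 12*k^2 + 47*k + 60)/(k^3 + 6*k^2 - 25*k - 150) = (k^2 + 7*k + 12)/(k^2 + k - 30)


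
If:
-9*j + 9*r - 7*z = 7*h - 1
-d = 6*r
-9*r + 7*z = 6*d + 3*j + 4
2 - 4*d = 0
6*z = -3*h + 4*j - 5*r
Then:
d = 1/2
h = -475/322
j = 199/552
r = -1/12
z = 1349/1288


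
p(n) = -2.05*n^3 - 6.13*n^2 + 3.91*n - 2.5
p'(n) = -6.15*n^2 - 12.26*n + 3.91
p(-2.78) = -16.70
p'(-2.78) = -9.54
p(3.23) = -122.91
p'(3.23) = -99.85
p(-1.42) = -14.54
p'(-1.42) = 8.92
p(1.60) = -20.33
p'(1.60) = -31.45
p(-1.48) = -15.07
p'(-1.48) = 8.58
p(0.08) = -2.23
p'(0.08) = 2.89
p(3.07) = -107.59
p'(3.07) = -91.69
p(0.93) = -5.81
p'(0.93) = -12.81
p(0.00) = -2.50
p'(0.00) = 3.91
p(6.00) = -642.52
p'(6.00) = -291.05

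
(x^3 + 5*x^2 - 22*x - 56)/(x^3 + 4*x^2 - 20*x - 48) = (x + 7)/(x + 6)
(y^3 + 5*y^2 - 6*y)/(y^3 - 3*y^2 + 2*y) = (y + 6)/(y - 2)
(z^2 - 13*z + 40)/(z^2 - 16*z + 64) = (z - 5)/(z - 8)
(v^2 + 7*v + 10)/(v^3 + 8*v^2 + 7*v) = (v^2 + 7*v + 10)/(v*(v^2 + 8*v + 7))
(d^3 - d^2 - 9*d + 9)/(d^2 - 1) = (d^2 - 9)/(d + 1)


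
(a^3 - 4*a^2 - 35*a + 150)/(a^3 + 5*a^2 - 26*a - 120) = (a - 5)/(a + 4)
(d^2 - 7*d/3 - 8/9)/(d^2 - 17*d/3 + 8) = (d + 1/3)/(d - 3)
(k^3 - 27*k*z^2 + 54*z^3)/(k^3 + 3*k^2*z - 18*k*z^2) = (k - 3*z)/k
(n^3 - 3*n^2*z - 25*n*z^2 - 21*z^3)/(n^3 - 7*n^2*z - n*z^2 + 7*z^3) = (-n - 3*z)/(-n + z)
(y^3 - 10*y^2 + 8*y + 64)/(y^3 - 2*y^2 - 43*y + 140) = (y^2 - 6*y - 16)/(y^2 + 2*y - 35)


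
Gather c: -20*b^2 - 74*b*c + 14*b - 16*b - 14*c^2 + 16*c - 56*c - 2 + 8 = -20*b^2 - 2*b - 14*c^2 + c*(-74*b - 40) + 6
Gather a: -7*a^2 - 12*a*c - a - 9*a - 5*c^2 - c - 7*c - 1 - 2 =-7*a^2 + a*(-12*c - 10) - 5*c^2 - 8*c - 3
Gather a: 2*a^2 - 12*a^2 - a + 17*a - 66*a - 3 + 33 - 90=-10*a^2 - 50*a - 60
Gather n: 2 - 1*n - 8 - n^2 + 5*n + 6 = -n^2 + 4*n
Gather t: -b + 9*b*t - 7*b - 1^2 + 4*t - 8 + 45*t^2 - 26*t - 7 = -8*b + 45*t^2 + t*(9*b - 22) - 16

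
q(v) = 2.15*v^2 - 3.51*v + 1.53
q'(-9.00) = -42.21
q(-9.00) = 207.27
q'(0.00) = -3.51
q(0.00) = 1.53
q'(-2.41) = -13.87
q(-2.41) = 22.48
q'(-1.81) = -11.29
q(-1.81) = 14.93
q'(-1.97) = -11.98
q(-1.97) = 16.79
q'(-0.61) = -6.13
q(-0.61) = 4.47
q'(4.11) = 14.16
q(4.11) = 23.42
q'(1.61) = 3.41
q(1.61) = 1.45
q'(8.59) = 33.43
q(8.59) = 130.02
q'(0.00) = -3.51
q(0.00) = 1.53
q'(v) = 4.3*v - 3.51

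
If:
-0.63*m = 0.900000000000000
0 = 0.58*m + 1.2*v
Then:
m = -1.43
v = 0.69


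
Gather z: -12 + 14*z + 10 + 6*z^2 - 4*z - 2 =6*z^2 + 10*z - 4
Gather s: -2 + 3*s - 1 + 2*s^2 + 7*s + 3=2*s^2 + 10*s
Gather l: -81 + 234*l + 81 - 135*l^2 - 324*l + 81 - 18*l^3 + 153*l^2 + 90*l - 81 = -18*l^3 + 18*l^2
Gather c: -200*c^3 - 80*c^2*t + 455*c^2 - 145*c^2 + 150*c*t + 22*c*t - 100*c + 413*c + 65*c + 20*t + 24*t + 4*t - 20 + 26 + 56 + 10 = -200*c^3 + c^2*(310 - 80*t) + c*(172*t + 378) + 48*t + 72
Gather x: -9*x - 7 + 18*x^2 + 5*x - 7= 18*x^2 - 4*x - 14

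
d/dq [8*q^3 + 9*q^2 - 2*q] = 24*q^2 + 18*q - 2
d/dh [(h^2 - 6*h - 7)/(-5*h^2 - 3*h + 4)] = (-33*h^2 - 62*h - 45)/(25*h^4 + 30*h^3 - 31*h^2 - 24*h + 16)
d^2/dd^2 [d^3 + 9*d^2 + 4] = 6*d + 18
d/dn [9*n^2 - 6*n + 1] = 18*n - 6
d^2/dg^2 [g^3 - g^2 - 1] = 6*g - 2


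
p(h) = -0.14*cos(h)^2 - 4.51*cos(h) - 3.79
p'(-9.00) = -1.75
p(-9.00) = 0.20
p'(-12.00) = 2.55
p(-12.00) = -7.70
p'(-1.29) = -4.41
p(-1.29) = -5.05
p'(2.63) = 2.09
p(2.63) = 0.04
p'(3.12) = 0.09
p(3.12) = 0.58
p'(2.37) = 3.00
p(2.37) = -0.63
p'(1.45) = 4.51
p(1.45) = -4.34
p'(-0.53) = -2.40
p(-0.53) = -7.79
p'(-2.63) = -2.09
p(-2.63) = 0.04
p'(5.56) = -3.12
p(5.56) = -7.25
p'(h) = 0.28*sin(h)*cos(h) + 4.51*sin(h)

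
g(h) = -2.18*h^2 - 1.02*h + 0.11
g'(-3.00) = 12.06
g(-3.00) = -16.45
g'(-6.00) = 25.14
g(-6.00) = -72.25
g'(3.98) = -18.37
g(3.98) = -38.48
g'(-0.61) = 1.64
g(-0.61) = -0.08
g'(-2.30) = 9.01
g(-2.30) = -9.08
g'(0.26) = -2.15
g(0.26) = -0.30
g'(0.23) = -2.02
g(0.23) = -0.24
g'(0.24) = -2.07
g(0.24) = -0.26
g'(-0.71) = 2.08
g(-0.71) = -0.26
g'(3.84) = -17.76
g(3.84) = -35.95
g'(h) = -4.36*h - 1.02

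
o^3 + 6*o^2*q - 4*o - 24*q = (o - 2)*(o + 2)*(o + 6*q)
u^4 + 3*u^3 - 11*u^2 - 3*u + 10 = (u - 2)*(u - 1)*(u + 1)*(u + 5)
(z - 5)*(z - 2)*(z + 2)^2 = z^4 - 3*z^3 - 14*z^2 + 12*z + 40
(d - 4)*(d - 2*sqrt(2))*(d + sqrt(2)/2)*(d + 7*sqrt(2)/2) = d^4 - 4*d^3 + 2*sqrt(2)*d^3 - 25*d^2/2 - 8*sqrt(2)*d^2 - 7*sqrt(2)*d + 50*d + 28*sqrt(2)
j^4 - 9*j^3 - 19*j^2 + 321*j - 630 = (j - 7)*(j - 5)*(j - 3)*(j + 6)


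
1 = 1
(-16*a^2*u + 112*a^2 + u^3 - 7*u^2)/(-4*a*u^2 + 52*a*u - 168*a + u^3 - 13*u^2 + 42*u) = (4*a + u)/(u - 6)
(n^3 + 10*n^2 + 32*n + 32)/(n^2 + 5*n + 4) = (n^2 + 6*n + 8)/(n + 1)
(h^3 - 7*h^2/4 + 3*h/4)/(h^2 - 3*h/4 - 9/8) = 2*h*(-4*h^2 + 7*h - 3)/(-8*h^2 + 6*h + 9)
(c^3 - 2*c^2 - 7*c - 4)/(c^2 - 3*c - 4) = c + 1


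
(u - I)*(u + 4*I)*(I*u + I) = I*u^3 - 3*u^2 + I*u^2 - 3*u + 4*I*u + 4*I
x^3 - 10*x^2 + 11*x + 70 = (x - 7)*(x - 5)*(x + 2)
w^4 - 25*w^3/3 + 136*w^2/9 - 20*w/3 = w*(w - 6)*(w - 5/3)*(w - 2/3)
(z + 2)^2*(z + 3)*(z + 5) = z^4 + 12*z^3 + 51*z^2 + 92*z + 60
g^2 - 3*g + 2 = (g - 2)*(g - 1)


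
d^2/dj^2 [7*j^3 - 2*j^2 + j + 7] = 42*j - 4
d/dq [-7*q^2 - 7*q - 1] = -14*q - 7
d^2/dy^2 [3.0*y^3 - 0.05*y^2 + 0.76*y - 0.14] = 18.0*y - 0.1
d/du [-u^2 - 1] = -2*u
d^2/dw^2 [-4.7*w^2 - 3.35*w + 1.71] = -9.40000000000000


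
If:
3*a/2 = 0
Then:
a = 0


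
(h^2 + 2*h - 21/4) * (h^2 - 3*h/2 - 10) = h^4 + h^3/2 - 73*h^2/4 - 97*h/8 + 105/2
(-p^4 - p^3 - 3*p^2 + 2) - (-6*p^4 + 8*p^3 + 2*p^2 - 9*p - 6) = 5*p^4 - 9*p^3 - 5*p^2 + 9*p + 8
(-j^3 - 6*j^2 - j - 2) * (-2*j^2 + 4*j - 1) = 2*j^5 + 8*j^4 - 21*j^3 + 6*j^2 - 7*j + 2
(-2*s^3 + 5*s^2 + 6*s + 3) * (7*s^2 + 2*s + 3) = -14*s^5 + 31*s^4 + 46*s^3 + 48*s^2 + 24*s + 9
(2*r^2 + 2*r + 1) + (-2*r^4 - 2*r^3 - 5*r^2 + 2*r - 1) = -2*r^4 - 2*r^3 - 3*r^2 + 4*r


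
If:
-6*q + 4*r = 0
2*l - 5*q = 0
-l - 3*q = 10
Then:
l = -50/11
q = -20/11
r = -30/11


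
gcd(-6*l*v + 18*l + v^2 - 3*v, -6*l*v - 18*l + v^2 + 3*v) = -6*l + v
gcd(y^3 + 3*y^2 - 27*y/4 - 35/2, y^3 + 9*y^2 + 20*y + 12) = y + 2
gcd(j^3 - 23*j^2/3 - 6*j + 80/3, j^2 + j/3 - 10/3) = j^2 + j/3 - 10/3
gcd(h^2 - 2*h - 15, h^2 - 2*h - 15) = h^2 - 2*h - 15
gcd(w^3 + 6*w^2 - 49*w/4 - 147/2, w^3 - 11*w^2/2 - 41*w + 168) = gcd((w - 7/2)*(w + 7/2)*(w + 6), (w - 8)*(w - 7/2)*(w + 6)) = w^2 + 5*w/2 - 21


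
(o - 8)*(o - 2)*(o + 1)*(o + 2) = o^4 - 7*o^3 - 12*o^2 + 28*o + 32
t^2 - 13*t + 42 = (t - 7)*(t - 6)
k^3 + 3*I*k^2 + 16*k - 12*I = (k - 2*I)*(k - I)*(k + 6*I)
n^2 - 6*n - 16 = (n - 8)*(n + 2)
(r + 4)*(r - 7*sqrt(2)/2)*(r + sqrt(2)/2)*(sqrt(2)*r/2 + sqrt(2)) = sqrt(2)*r^4/2 - 3*r^3 + 3*sqrt(2)*r^3 - 18*r^2 + 9*sqrt(2)*r^2/4 - 24*r - 21*sqrt(2)*r/2 - 14*sqrt(2)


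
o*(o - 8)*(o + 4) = o^3 - 4*o^2 - 32*o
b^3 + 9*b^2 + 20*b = b*(b + 4)*(b + 5)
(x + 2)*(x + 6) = x^2 + 8*x + 12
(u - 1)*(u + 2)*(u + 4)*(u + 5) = u^4 + 10*u^3 + 27*u^2 + 2*u - 40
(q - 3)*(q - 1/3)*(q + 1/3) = q^3 - 3*q^2 - q/9 + 1/3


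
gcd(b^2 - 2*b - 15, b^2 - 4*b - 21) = b + 3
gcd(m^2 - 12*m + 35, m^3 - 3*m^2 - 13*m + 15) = m - 5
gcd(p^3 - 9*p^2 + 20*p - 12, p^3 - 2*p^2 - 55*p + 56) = p - 1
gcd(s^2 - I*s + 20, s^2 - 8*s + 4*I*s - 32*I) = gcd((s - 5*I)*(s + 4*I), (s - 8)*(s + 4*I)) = s + 4*I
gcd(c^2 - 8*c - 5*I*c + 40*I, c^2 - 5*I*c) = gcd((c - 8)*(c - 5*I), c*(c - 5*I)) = c - 5*I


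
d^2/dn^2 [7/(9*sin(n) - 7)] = 63*(-9*sin(n)^2 - 7*sin(n) + 18)/(9*sin(n) - 7)^3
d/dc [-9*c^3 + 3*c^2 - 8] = 3*c*(2 - 9*c)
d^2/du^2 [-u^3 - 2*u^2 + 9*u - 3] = -6*u - 4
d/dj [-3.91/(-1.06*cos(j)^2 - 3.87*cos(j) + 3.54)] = (8.2892*cos(j) + 15.1317)*sin(j)/(1.06*cos(j)^2 + 3.87*cos(j) - 3.54)^2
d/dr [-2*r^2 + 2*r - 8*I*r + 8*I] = -4*r + 2 - 8*I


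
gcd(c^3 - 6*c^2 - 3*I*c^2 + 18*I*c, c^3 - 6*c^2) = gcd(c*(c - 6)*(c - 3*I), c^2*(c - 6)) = c^2 - 6*c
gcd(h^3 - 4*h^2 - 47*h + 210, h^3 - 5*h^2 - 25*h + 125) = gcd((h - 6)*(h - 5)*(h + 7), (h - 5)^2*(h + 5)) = h - 5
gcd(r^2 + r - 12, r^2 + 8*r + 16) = r + 4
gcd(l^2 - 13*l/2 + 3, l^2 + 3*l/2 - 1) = l - 1/2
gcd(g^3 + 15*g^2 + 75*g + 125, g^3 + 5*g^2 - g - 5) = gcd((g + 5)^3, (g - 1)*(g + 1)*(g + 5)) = g + 5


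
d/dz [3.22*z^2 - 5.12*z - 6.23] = 6.44*z - 5.12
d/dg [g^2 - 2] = 2*g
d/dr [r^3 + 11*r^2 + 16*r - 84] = 3*r^2 + 22*r + 16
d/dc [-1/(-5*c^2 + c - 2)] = (1 - 10*c)/(5*c^2 - c + 2)^2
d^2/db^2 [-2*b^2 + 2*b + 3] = -4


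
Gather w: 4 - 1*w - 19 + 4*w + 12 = 3*w - 3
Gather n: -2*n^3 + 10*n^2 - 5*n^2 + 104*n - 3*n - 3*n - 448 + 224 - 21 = -2*n^3 + 5*n^2 + 98*n - 245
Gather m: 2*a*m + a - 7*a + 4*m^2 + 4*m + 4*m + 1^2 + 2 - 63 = -6*a + 4*m^2 + m*(2*a + 8) - 60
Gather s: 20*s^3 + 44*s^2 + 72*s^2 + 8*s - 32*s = 20*s^3 + 116*s^2 - 24*s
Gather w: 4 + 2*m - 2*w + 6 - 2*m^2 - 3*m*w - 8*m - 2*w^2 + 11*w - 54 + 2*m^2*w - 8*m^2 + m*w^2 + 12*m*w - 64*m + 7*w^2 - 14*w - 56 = -10*m^2 - 70*m + w^2*(m + 5) + w*(2*m^2 + 9*m - 5) - 100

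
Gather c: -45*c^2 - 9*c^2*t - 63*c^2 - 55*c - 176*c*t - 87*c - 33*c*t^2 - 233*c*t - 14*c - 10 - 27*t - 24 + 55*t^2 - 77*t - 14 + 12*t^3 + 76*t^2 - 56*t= c^2*(-9*t - 108) + c*(-33*t^2 - 409*t - 156) + 12*t^3 + 131*t^2 - 160*t - 48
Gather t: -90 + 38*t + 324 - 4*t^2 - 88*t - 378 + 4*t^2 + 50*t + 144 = 0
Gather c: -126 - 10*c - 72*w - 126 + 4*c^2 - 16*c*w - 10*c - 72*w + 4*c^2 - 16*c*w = 8*c^2 + c*(-32*w - 20) - 144*w - 252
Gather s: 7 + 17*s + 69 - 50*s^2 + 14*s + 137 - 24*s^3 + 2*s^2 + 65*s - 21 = -24*s^3 - 48*s^2 + 96*s + 192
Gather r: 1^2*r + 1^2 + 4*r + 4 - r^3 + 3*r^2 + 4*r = -r^3 + 3*r^2 + 9*r + 5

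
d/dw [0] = 0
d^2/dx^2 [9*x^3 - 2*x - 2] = 54*x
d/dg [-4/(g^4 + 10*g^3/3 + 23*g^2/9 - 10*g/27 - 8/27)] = 216*(54*g^3 + 135*g^2 + 69*g - 5)/(27*g^4 + 90*g^3 + 69*g^2 - 10*g - 8)^2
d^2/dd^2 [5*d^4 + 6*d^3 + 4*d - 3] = 12*d*(5*d + 3)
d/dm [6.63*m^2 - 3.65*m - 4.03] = 13.26*m - 3.65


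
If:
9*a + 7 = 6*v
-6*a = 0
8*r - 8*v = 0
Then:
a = 0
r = 7/6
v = 7/6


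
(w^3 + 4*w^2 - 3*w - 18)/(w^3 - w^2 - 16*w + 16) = (w^3 + 4*w^2 - 3*w - 18)/(w^3 - w^2 - 16*w + 16)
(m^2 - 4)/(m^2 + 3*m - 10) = (m + 2)/(m + 5)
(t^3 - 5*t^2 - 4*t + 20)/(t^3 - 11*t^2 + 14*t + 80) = (t - 2)/(t - 8)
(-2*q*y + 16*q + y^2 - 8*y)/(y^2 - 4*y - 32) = (-2*q + y)/(y + 4)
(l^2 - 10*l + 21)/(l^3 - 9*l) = (l - 7)/(l*(l + 3))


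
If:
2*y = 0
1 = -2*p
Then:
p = -1/2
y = 0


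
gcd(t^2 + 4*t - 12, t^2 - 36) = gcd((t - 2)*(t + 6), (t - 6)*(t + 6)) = t + 6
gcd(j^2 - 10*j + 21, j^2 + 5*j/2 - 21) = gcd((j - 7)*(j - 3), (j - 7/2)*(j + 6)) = 1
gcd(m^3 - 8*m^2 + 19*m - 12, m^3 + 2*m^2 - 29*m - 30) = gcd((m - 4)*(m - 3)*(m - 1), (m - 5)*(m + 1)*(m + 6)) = 1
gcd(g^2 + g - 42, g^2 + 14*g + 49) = g + 7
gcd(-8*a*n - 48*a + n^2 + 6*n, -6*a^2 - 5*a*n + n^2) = 1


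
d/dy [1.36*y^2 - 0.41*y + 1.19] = 2.72*y - 0.41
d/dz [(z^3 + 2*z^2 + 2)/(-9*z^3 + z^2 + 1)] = 19*z^2*(z^2 + 3)/(81*z^6 - 18*z^5 + z^4 - 18*z^3 + 2*z^2 + 1)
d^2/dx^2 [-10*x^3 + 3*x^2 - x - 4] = 6 - 60*x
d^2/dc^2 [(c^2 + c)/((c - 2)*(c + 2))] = 2*(c^3 + 12*c^2 + 12*c + 16)/(c^6 - 12*c^4 + 48*c^2 - 64)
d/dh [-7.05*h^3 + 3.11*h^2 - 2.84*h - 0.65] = -21.15*h^2 + 6.22*h - 2.84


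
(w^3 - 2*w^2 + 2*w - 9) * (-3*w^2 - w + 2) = -3*w^5 + 5*w^4 - 2*w^3 + 21*w^2 + 13*w - 18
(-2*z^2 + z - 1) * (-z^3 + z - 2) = 2*z^5 - z^4 - z^3 + 5*z^2 - 3*z + 2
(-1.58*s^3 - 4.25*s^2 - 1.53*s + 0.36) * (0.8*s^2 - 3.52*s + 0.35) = -1.264*s^5 + 2.1616*s^4 + 13.183*s^3 + 4.1861*s^2 - 1.8027*s + 0.126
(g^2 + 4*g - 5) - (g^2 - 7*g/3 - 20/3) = 19*g/3 + 5/3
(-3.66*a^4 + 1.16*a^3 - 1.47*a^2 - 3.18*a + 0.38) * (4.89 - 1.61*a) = 5.8926*a^5 - 19.765*a^4 + 8.0391*a^3 - 2.0685*a^2 - 16.162*a + 1.8582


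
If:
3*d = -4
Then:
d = -4/3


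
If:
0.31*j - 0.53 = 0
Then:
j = 1.71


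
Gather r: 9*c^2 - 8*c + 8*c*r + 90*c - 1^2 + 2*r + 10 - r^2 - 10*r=9*c^2 + 82*c - r^2 + r*(8*c - 8) + 9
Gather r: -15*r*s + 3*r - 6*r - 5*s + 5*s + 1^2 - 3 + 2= r*(-15*s - 3)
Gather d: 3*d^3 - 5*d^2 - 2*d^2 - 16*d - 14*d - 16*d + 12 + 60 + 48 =3*d^3 - 7*d^2 - 46*d + 120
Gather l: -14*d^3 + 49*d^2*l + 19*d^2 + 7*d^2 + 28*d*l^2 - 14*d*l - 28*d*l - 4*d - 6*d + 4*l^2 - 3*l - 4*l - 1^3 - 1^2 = -14*d^3 + 26*d^2 - 10*d + l^2*(28*d + 4) + l*(49*d^2 - 42*d - 7) - 2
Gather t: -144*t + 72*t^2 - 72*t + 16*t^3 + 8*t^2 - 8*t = 16*t^3 + 80*t^2 - 224*t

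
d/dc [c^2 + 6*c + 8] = 2*c + 6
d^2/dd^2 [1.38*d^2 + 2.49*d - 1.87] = 2.76000000000000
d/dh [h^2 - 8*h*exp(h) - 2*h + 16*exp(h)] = -8*h*exp(h) + 2*h + 8*exp(h) - 2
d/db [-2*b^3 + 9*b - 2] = 9 - 6*b^2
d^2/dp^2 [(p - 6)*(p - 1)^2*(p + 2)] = 12*p^2 - 36*p - 6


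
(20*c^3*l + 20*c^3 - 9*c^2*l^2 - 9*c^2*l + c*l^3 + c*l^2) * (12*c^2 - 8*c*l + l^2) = 240*c^5*l + 240*c^5 - 268*c^4*l^2 - 268*c^4*l + 104*c^3*l^3 + 104*c^3*l^2 - 17*c^2*l^4 - 17*c^2*l^3 + c*l^5 + c*l^4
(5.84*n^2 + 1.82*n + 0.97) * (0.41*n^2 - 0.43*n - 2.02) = 2.3944*n^4 - 1.765*n^3 - 12.1817*n^2 - 4.0935*n - 1.9594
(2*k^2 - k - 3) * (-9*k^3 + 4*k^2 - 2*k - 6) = -18*k^5 + 17*k^4 + 19*k^3 - 22*k^2 + 12*k + 18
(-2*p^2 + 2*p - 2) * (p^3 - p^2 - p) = -2*p^5 + 4*p^4 - 2*p^3 + 2*p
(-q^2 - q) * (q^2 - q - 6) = -q^4 + 7*q^2 + 6*q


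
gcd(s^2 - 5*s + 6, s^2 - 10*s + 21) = s - 3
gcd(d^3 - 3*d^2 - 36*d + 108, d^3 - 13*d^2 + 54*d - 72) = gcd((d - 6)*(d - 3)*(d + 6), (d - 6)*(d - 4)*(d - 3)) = d^2 - 9*d + 18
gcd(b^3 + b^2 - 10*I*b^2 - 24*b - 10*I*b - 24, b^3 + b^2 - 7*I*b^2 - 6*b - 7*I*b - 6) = b^2 + b*(1 - 6*I) - 6*I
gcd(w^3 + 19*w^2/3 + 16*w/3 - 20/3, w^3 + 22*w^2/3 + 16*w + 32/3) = w + 2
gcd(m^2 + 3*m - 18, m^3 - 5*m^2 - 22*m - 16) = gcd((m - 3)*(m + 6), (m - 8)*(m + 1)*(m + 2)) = 1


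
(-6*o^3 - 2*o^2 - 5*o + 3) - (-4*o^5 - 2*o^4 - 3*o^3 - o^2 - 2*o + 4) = 4*o^5 + 2*o^4 - 3*o^3 - o^2 - 3*o - 1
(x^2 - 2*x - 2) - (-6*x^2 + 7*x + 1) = 7*x^2 - 9*x - 3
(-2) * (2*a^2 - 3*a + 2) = -4*a^2 + 6*a - 4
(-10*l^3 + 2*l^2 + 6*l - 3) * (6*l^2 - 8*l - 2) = -60*l^5 + 92*l^4 + 40*l^3 - 70*l^2 + 12*l + 6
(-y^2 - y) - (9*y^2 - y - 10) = 10 - 10*y^2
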